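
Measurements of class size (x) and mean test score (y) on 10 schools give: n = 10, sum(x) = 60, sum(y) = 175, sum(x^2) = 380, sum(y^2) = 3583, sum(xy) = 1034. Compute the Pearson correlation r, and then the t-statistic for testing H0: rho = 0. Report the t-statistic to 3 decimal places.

Numerator: nΣxy − (Σx)(Σy) = 10·1034 − (60)(175) = -160
Denominator: √[(nΣx²−(Σx)²)(nΣy²−(Σy)²)]
  nΣx²−(Σx)² = 10·380 − 3600 = 200;  nΣy²−(Σy)² = 10·3583 − 30625 = 5205
  √(200·5205) = √1041000 = 1020.2941
r = -160 / 1020.2941 = -0.1568
t = r·√(n−2)/√(1−r²) = -0.1568·√8 / √(1−0.024586) = -0.443497 / 0.987630 = -0.449

-0.449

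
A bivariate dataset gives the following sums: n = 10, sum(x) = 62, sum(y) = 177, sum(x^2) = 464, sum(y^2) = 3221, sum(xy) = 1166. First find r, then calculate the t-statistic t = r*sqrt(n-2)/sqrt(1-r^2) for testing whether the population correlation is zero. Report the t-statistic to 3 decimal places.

4.040

Numerator: nΣxy − (Σx)(Σy) = 10·1166 − (62)(177) = 686
Denominator: √[(nΣx²−(Σx)²)(nΣy²−(Σy)²)]
  nΣx²−(Σx)² = 10·464 − 3844 = 796;  nΣy²−(Σy)² = 10·3221 − 31329 = 881
  √(796·881) = √701276 = 837.4222
r = 686 / 837.4222 = 0.8192
t = r·√(n−2)/√(1−r²) = 0.8192·√8 / √(1−0.671089) = 2.317048 / 0.573508 = 4.040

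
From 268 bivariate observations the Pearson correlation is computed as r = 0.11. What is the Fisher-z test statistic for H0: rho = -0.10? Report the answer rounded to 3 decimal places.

3.431

z_r = atanh(0.11) = 0.110447,  z_0 = atanh(-0.10) = -0.100335
SE = 1/√(n−3) = 1/√265 = 0.061430
z = (z_r − z_0)/SE = (0.110447 − (-0.100335)) / 0.061430 = 0.210782 / 0.061430 = 3.431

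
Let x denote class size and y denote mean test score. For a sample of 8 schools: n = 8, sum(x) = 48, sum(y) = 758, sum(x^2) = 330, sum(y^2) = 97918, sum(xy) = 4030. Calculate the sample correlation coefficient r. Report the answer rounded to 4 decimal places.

Numerator: nΣxy − (Σx)(Σy) = 8·4030 − (48)(758) = -4144
Denominator: √[(nΣx²−(Σx)²)(nΣy²−(Σy)²)]
  nΣx²−(Σx)² = 8·330 − 2304 = 336;  nΣy²−(Σy)² = 8·97918 − 574564 = 208780
  √(336·208780) = √70150080 = 8375.5645
r = -4144 / 8375.5645 = -0.4948

-0.4948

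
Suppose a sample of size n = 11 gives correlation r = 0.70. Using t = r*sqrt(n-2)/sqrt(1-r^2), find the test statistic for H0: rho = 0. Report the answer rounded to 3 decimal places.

1 − r² = 1 − 0.4900 = 0.5100;  √(1−r²) = 0.714143
√(n−2) = √9 = 3.000000
t = r·√(n−2)/√(1−r²) = 0.70 · 3.000000 / 0.714143 = 2.941

2.941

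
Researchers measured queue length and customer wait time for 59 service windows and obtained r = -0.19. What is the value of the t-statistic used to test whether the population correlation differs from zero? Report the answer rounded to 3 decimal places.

1 − r² = 1 − 0.0361 = 0.9639;  √(1−r²) = 0.981784
√(n−2) = √57 = 7.549834
t = r·√(n−2)/√(1−r²) = -0.19 · 7.549834 / 0.981784 = -1.461

-1.461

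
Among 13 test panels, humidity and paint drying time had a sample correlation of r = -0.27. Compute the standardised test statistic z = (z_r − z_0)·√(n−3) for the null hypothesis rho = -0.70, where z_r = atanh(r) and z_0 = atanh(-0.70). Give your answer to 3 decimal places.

Fisher z: atanh(-0.27) = -0.276864, atanh(-0.70) = -0.867301
z = (z_r − z_0)·√(n−3) = (-0.276864 − (-0.867301))·√10 = 0.590437 · 3.162278 = 1.867

1.867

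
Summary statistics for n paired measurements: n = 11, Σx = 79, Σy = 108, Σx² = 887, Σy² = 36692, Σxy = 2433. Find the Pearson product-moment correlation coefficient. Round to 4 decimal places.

Numerator: nΣxy − (Σx)(Σy) = 11·2433 − (79)(108) = 18231
Denominator: √[(nΣx²−(Σx)²)(nΣy²−(Σy)²)]
  nΣx²−(Σx)² = 11·887 − 6241 = 3516;  nΣy²−(Σy)² = 11·36692 − 11664 = 391948
  √(3516·391948) = √1378089168 = 37122.6234
r = 18231 / 37122.6234 = 0.4911

0.4911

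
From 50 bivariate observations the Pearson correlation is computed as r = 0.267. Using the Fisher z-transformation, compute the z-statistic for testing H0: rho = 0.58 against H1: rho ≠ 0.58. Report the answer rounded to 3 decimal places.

-2.666

Fisher z: atanh(0.267) = 0.273631, atanh(0.58) = 0.662463
z = (z_r − z_0)·√(n−3) = (0.273631 − 0.662463)·√47 = -0.388832 · 6.855655 = -2.666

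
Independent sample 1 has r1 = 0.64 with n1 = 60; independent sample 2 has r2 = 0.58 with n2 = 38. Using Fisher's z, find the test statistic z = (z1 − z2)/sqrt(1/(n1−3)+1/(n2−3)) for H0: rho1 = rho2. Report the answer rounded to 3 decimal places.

Fisher z-transforms: z1 = atanh(0.64) = 0.758174, z2 = atanh(0.58) = 0.662463; difference d = 0.095711
Var(d) = 1/57 + 1/35 = 0.0175439 + 0.0285714 = 0.0461153
z = d/√Var(d) = 0.095711 / √0.0461153 = 0.095711 / 0.214745 = 0.446

0.446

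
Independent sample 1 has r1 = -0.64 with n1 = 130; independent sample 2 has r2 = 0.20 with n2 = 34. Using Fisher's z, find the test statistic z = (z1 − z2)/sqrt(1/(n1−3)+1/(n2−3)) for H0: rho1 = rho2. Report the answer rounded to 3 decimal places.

Fisher z-transforms: z1 = atanh(-0.64) = -0.758174, z2 = atanh(0.20) = 0.202733; difference d = -0.960907
Var(d) = 1/127 + 1/31 = 0.0078740 + 0.0322581 = 0.0401321
z = d/√Var(d) = -0.960907 / √0.0401321 = -0.960907 / 0.200330 = -4.797

-4.797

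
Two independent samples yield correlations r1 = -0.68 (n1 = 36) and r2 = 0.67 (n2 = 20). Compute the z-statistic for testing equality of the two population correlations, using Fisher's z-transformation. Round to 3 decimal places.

-5.493

Fisher z-transforms: z1 = atanh(-0.68) = -0.829114, z2 = atanh(0.67) = 0.810743; difference d = -1.639857
Var(d) = 1/33 + 1/17 = 0.0303030 + 0.0588235 = 0.0891265
z = d/√Var(d) = -1.639857 / √0.0891265 = -1.639857 / 0.298541 = -5.493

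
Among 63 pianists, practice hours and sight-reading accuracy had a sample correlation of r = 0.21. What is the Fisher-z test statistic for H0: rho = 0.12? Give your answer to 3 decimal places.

0.717

z_r = atanh(0.21) = 0.213171,  z_0 = atanh(0.12) = 0.120581
SE = 1/√(n−3) = 1/√60 = 0.129099
z = (z_r − z_0)/SE = (0.213171 − 0.120581) / 0.129099 = 0.092590 / 0.129099 = 0.717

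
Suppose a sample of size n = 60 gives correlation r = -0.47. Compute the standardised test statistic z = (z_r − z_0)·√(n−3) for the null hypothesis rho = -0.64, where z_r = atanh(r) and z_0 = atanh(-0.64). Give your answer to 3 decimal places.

z_r = atanh(-0.47) = -0.510070,  z_0 = atanh(-0.64) = -0.758174
SE = 1/√(n−3) = 1/√57 = 0.132453
z = (z_r − z_0)/SE = (-0.510070 − (-0.758174)) / 0.132453 = 0.248104 / 0.132453 = 1.873

1.873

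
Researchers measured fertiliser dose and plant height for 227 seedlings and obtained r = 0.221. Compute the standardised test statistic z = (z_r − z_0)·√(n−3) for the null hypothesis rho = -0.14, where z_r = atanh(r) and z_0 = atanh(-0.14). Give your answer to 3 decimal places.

z_r = atanh(0.221) = 0.224707,  z_0 = atanh(-0.14) = -0.140926
SE = 1/√(n−3) = 1/√224 = 0.066815
z = (z_r − z_0)/SE = (0.224707 − (-0.140926)) / 0.066815 = 0.365633 / 0.066815 = 5.472

5.472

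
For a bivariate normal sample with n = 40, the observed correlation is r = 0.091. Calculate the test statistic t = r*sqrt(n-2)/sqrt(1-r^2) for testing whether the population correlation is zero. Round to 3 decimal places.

t = r·√(n−2) / √(1−r²) with r = 0.091, n = 40
  = 0.091·√38 / √(1 − 0.008281)
  = 0.091·6.164414 / 0.995851
  = 0.560962 / 0.995851 = 0.563

0.563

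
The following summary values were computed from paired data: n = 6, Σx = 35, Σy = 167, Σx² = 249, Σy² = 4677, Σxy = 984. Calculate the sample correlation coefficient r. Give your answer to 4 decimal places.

0.2735

Numerator: nΣxy − (Σx)(Σy) = 6·984 − (35)(167) = 59
Denominator: √[(nΣx²−(Σx)²)(nΣy²−(Σy)²)]
  nΣx²−(Σx)² = 6·249 − 1225 = 269;  nΣy²−(Σy)² = 6·4677 − 27889 = 173
  √(269·173) = √46537 = 215.7244
r = 59 / 215.7244 = 0.2735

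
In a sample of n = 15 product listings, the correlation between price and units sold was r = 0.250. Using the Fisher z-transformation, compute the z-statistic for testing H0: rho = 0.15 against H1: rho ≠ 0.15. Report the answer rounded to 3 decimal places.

0.361

z_r = atanh(0.250) = 0.255413,  z_0 = atanh(0.15) = 0.151140
SE = 1/√(n−3) = 1/√12 = 0.288675
z = (z_r − z_0)/SE = (0.255413 − 0.151140) / 0.288675 = 0.104273 / 0.288675 = 0.361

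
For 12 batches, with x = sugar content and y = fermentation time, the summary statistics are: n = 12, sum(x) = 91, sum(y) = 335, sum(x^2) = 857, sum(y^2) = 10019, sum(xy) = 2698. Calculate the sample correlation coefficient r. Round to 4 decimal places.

0.4723

Numerator: nΣxy − (Σx)(Σy) = 12·2698 − (91)(335) = 1891
Denominator: √[(nΣx²−(Σx)²)(nΣy²−(Σy)²)]
  nΣx²−(Σx)² = 12·857 − 8281 = 2003;  nΣy²−(Σy)² = 12·10019 − 112225 = 8003
  √(2003·8003) = √16030009 = 4003.7494
r = 1891 / 4003.7494 = 0.4723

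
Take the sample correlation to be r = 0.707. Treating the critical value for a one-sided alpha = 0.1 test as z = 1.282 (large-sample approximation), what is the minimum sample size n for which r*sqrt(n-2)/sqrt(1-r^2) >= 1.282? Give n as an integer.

r√(n−2)/√(1−r²) ≥ 1.282  ⇔  n−2 ≥ (1.282)²·(1−r²)/r²
(1−r²)/r² = (1−0.499849)/0.499849 = 1.0006
n ≥ 2 + 1.643524·1.0006 = 2 + 1.6445 = 3.6445
⌈3.6445⌉ = 4

4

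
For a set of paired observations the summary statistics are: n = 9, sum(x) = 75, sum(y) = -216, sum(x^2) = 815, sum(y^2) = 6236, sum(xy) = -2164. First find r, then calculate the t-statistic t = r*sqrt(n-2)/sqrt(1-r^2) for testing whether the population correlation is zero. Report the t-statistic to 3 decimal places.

-3.710

S_xy = nΣxy − ΣxΣy = 9·(-2164) − 75·(-216) = -19476 − (-16200) = -3276
S_xx = nΣx² − (Σx)² = 9·815 − 75² = 7335 − 5625 = 1710
S_yy = nΣy² − (Σy)² = 9·6236 − (-216)² = 56124 − 46656 = 9468
r = S_xy / √(S_xx·S_yy) = -3276 / √(1710·9468) = -3276 / √16190280 = -3276 / 4023.7147 = -0.8142
t = r·√(n−2)/√(1−r²) = -0.8142·√7 / √(1−0.662922) = -2.154171 / 0.580584 = -3.710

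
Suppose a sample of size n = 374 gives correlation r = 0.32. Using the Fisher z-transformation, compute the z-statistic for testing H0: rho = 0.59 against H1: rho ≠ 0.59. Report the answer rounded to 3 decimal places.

-6.665

z_r = atanh(0.32) = 0.331647,  z_0 = atanh(0.59) = 0.677666
SE = 1/√(n−3) = 1/√371 = 0.051917
z = (z_r − z_0)/SE = (0.331647 − 0.677666) / 0.051917 = -0.346019 / 0.051917 = -6.665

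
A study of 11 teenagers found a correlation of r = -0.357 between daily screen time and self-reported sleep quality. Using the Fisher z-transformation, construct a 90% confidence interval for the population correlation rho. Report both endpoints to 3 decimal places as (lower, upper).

z_r = atanh(-0.357) = -0.373443;  SE = 1/√(n−3) = 1/√8 = 0.353553
z-limits: -0.373443 ± 1.645·0.353553 = -0.373443 ± 0.581595 = [-0.955038, 0.208152]
ρ-limits: (tanh -0.955038, tanh 0.208152) = (-0.742, 0.205)

(-0.742, 0.205)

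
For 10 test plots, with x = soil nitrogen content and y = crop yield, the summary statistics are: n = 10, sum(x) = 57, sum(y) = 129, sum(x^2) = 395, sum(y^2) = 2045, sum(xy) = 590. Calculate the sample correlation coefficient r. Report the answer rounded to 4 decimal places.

Numerator: nΣxy − (Σx)(Σy) = 10·590 − (57)(129) = -1453
Denominator: √[(nΣx²−(Σx)²)(nΣy²−(Σy)²)]
  nΣx²−(Σx)² = 10·395 − 3249 = 701;  nΣy²−(Σy)² = 10·2045 − 16641 = 3809
  √(701·3809) = √2670109 = 1634.0468
r = -1453 / 1634.0468 = -0.8892

-0.8892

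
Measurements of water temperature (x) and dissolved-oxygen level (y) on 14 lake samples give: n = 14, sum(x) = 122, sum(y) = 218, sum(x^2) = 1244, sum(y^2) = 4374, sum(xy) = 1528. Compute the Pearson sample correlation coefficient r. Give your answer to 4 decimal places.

-0.8832

Numerator: nΣxy − (Σx)(Σy) = 14·1528 − (122)(218) = -5204
Denominator: √[(nΣx²−(Σx)²)(nΣy²−(Σy)²)]
  nΣx²−(Σx)² = 14·1244 − 14884 = 2532;  nΣy²−(Σy)² = 14·4374 − 47524 = 13712
  √(2532·13712) = √34718784 = 5892.2648
r = -5204 / 5892.2648 = -0.8832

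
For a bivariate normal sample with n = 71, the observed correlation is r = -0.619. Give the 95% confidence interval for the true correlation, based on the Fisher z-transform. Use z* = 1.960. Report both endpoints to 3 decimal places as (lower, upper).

(-0.745, -0.451)

Fisher z: z_r = atanh(r) = ½·ln((1+(-0.619))/(1−(-0.619))) = -0.723382
SE(z) = 1/√(n−3) = 1/√68 = 0.121268
95% ⇒ z* = 1.960; margin = 1.960·0.121268 = 0.237685
CI on z-scale: (-0.961067, -0.485697)
Back-transform: tanh(-0.961067) = -0.744752, tanh(-0.485697) = -0.450795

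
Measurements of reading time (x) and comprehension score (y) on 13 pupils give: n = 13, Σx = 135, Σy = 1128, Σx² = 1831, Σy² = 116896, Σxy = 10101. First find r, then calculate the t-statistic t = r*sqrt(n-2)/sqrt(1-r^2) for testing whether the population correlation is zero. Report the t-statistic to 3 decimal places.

-2.269

Numerator: nΣxy − (Σx)(Σy) = 13·10101 − (135)(1128) = -20967
Denominator: √[(nΣx²−(Σx)²)(nΣy²−(Σy)²)]
  nΣx²−(Σx)² = 13·1831 − 18225 = 5578;  nΣy²−(Σy)² = 13·116896 − 1272384 = 247264
  √(5578·247264) = √1379238592 = 37138.1016
r = -20967 / 37138.1016 = -0.5646
t = r·√(n−2)/√(1−r²) = -0.5646·√11 / √(1−0.318773) = -1.872566 / 0.825365 = -2.269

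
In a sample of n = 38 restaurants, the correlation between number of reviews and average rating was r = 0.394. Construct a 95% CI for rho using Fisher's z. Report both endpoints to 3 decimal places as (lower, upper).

z_r = atanh(0.394) = 0.416526;  SE = 1/√(n−3) = 1/√35 = 0.169031
z-limits: 0.416526 ± 1.960·0.169031 = 0.416526 ± 0.331301 = [0.085225, 0.747827]
ρ-limits: (tanh 0.085225, tanh 0.747827) = (0.085, 0.634)

(0.085, 0.634)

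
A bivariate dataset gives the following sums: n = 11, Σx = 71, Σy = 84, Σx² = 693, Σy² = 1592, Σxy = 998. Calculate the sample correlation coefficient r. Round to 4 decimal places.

S_xy = nΣxy − ΣxΣy = 11·998 − 71·84 = 10978 − 5964 = 5014
S_xx = nΣx² − (Σx)² = 11·693 − 71² = 7623 − 5041 = 2582
S_yy = nΣy² − (Σy)² = 11·1592 − 84² = 17512 − 7056 = 10456
r = S_xy / √(S_xx·S_yy) = 5014 / √(2582·10456) = 5014 / √26997392 = 5014 / 5195.9015 = 0.9650

0.9650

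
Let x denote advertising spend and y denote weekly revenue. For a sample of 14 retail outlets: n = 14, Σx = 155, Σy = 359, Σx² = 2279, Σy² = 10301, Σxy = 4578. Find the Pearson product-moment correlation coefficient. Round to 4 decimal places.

S_xy = nΣxy − ΣxΣy = 14·4578 − 155·359 = 64092 − 55645 = 8447
S_xx = nΣx² − (Σx)² = 14·2279 − 155² = 31906 − 24025 = 7881
S_yy = nΣy² − (Σy)² = 14·10301 − 359² = 144214 − 128881 = 15333
r = S_xy / √(S_xx·S_yy) = 8447 / √(7881·15333) = 8447 / √120839373 = 8447 / 10992.6963 = 0.7684

0.7684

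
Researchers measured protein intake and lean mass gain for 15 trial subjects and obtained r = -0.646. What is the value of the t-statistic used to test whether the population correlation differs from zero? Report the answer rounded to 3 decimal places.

1 − r² = 1 − 0.417316 = 0.582684;  √(1−r²) = 0.763337
√(n−2) = √13 = 3.605551
t = r·√(n−2)/√(1−r²) = -0.646 · 3.605551 / 0.763337 = -3.051

-3.051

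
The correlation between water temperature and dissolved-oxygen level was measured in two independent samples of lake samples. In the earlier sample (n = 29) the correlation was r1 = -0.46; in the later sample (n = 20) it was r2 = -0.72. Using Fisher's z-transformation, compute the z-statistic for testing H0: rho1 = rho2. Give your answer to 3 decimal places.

z1 = atanh(-0.46) = -0.497311,  z2 = atanh(-0.72) = -0.907645
SE = √(1/(n1−3) + 1/(n2−3)) = √(1/26 + 1/17) = √(0.0384615 + 0.0588235) = √0.0972850 = 0.311905
z = (z1 − z2)/SE = (-0.497311 − (-0.907645)) / 0.311905 = 0.410334 / 0.311905 = 1.316

1.316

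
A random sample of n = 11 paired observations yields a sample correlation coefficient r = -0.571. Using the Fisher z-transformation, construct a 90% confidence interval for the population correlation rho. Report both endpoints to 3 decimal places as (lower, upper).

z_r = atanh(-0.571) = -0.649005;  SE = 1/√(n−3) = 1/√8 = 0.353553
z-limits: -0.649005 ± 1.645·0.353553 = -0.649005 ± 0.581595 = [-1.230600, -0.067410]
ρ-limits: (tanh -1.230600, tanh -0.067410) = (-0.843, -0.067)

(-0.843, -0.067)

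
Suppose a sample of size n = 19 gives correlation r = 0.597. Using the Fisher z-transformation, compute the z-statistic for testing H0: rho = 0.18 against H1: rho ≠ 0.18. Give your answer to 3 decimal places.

2.026

Fisher z: atanh(0.597) = 0.688473, atanh(0.18) = 0.181983
z = (z_r − z_0)·√(n−3) = (0.688473 − 0.181983)·√16 = 0.506490 · 4.000000 = 2.026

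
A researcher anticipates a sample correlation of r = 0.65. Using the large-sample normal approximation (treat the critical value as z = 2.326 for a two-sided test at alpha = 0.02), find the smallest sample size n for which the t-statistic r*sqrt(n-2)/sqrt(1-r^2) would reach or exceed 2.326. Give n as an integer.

r√(n−2)/√(1−r²) ≥ 2.326  ⇔  n−2 ≥ (2.326)²·(1−r²)/r²
(1−r²)/r² = (1−0.4225)/0.4225 = 1.3669
n ≥ 2 + 5.410276·1.3669 = 2 + 7.3953 = 9.3953
⌈9.3953⌉ = 10

10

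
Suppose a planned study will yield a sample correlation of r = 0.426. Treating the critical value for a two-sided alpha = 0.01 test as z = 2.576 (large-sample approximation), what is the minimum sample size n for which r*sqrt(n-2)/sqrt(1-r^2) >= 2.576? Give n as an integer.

Need r·√(n−2)/√(1−r²) ≥ 2.576
√(n−2) ≥ 2.576·√(1−0.181476) / 0.426 = 2.576·0.904723 / 0.426 = 5.4708
n−2 ≥ 29.9297  ⇒  n ≥ 31.9297
Smallest integer n = 32

32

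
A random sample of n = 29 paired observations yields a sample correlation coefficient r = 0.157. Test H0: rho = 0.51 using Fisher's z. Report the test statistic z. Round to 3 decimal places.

z_r = atanh(0.157) = 0.158309,  z_0 = atanh(0.51) = 0.562730
SE = 1/√(n−3) = 1/√26 = 0.196116
z = (z_r − z_0)/SE = (0.158309 − 0.562730) / 0.196116 = -0.404421 / 0.196116 = -2.062

-2.062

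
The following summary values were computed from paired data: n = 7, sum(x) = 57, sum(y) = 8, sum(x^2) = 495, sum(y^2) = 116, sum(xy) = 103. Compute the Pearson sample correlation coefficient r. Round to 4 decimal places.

0.6593

S_xy = nΣxy − ΣxΣy = 7·103 − 57·8 = 721 − 456 = 265
S_xx = nΣx² − (Σx)² = 7·495 − 57² = 3465 − 3249 = 216
S_yy = nΣy² − (Σy)² = 7·116 − 8² = 812 − 64 = 748
r = S_xy / √(S_xx·S_yy) = 265 / √(216·748) = 265 / √161568 = 265 / 401.9552 = 0.6593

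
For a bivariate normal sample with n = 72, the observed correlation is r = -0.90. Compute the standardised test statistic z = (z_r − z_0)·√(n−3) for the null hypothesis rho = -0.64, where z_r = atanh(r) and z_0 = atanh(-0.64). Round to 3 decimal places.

-5.931

z_r = atanh(-0.90) = -1.472219,  z_0 = atanh(-0.64) = -0.758174
SE = 1/√(n−3) = 1/√69 = 0.120386
z = (z_r − z_0)/SE = (-1.472219 − (-0.758174)) / 0.120386 = -0.714045 / 0.120386 = -5.931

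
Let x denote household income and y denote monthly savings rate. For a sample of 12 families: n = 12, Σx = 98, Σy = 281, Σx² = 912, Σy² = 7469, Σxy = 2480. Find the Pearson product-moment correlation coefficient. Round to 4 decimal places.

S_xy = nΣxy − ΣxΣy = 12·2480 − 98·281 = 29760 − 27538 = 2222
S_xx = nΣx² − (Σx)² = 12·912 − 98² = 10944 − 9604 = 1340
S_yy = nΣy² − (Σy)² = 12·7469 − 281² = 89628 − 78961 = 10667
r = S_xy / √(S_xx·S_yy) = 2222 / √(1340·10667) = 2222 / √14293780 = 2222 / 3780.7116 = 0.5877

0.5877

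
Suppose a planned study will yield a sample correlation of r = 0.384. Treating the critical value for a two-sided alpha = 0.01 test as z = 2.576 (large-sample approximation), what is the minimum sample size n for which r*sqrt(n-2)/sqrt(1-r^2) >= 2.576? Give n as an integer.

Need r·√(n−2)/√(1−r²) ≥ 2.576
√(n−2) ≥ 2.576·√(1−0.147456) / 0.384 = 2.576·0.923333 / 0.384 = 6.1940
n−2 ≥ 38.3656  ⇒  n ≥ 40.3656
Smallest integer n = 41

41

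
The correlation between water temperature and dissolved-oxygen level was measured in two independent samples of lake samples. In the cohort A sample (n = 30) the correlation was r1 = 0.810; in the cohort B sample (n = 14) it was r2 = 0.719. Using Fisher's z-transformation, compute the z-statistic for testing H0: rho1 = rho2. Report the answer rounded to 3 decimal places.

Fisher z-transforms: z1 = atanh(0.810) = 1.127029, z2 = atanh(0.719) = 0.905572; difference d = 0.221457
Var(d) = 1/27 + 1/11 = 0.0370370 + 0.0909091 = 0.1279461
z = d/√Var(d) = 0.221457 / √0.1279461 = 0.221457 / 0.357696 = 0.619

0.619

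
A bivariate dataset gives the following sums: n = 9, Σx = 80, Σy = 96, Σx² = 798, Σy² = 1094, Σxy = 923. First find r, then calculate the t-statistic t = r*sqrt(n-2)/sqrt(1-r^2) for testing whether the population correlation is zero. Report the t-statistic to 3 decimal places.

S_xy = nΣxy − ΣxΣy = 9·923 − 80·96 = 8307 − 7680 = 627
S_xx = nΣx² − (Σx)² = 9·798 − 80² = 7182 − 6400 = 782
S_yy = nΣy² − (Σy)² = 9·1094 − 96² = 9846 − 9216 = 630
r = S_xy / √(S_xx·S_yy) = 627 / √(782·630) = 627 / √492660 = 627 / 701.8974 = 0.8933
t = r·√(n−2)/√(1−r²) = 0.8933·√7 / √(1−0.797985) = 2.363450 / 0.449461 = 5.258

5.258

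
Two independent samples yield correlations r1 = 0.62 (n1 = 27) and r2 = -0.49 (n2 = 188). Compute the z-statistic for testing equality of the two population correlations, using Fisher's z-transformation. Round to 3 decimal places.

Fisher z-transforms: z1 = atanh(0.62) = 0.725005, z2 = atanh(-0.49) = -0.536060; difference d = 1.261065
Var(d) = 1/24 + 1/185 = 0.0416667 + 0.0054054 = 0.0470721
z = d/√Var(d) = 1.261065 / √0.0470721 = 1.261065 / 0.216961 = 5.812

5.812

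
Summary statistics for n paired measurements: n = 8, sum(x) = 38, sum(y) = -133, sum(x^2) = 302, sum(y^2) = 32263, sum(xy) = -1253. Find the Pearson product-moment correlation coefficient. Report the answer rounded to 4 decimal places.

Numerator: nΣxy − (Σx)(Σy) = 8·(-1253) − (38)(-133) = -4970
Denominator: √[(nΣx²−(Σx)²)(nΣy²−(Σy)²)]
  nΣx²−(Σx)² = 8·302 − 1444 = 972;  nΣy²−(Σy)² = 8·32263 − 17689 = 240415
  √(972·240415) = √233683380 = 15286.7060
r = -4970 / 15286.7060 = -0.3251

-0.3251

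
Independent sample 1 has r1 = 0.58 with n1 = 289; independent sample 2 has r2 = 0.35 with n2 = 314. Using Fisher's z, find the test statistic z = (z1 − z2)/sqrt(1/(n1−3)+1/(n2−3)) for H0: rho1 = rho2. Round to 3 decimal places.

3.625

z1 = atanh(0.58) = 0.662463,  z2 = atanh(0.35) = 0.365444
SE = √(1/(n1−3) + 1/(n2−3)) = √(1/286 + 1/311) = √(0.0034965 + 0.0032154) = √0.0067119 = 0.081926
z = (z1 − z2)/SE = (0.662463 − 0.365444) / 0.081926 = 0.297019 / 0.081926 = 3.625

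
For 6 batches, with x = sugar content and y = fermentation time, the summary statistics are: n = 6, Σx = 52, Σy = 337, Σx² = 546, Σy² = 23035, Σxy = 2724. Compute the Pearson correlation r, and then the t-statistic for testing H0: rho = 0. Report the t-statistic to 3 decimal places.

-0.662

Numerator: nΣxy − (Σx)(Σy) = 6·2724 − (52)(337) = -1180
Denominator: √[(nΣx²−(Σx)²)(nΣy²−(Σy)²)]
  nΣx²−(Σx)² = 6·546 − 2704 = 572;  nΣy²−(Σy)² = 6·23035 − 113569 = 24641
  √(572·24641) = √14094652 = 3754.2845
r = -1180 / 3754.2845 = -0.3143
t = r·√(n−2)/√(1−r²) = -0.3143·√4 / √(1−0.098784) = -0.628600 / 0.949324 = -0.662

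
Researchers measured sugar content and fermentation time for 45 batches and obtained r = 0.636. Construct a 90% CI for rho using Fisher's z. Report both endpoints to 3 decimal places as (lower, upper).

(0.460, 0.764)

Fisher z: z_r = atanh(r) = ½·ln((1+0.636)/(1−0.636)) = 0.751428
SE(z) = 1/√(n−3) = 1/√42 = 0.154303
90% ⇒ z* = 1.645; margin = 1.645·0.154303 = 0.253828
CI on z-scale: (0.497600, 1.005256)
Back-transform: tanh(0.497600) = 0.460228, tanh(1.005256) = 0.763793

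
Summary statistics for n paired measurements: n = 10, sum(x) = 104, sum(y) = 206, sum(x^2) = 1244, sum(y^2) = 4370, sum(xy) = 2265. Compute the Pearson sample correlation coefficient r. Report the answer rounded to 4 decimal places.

Numerator: nΣxy − (Σx)(Σy) = 10·2265 − (104)(206) = 1226
Denominator: √[(nΣx²−(Σx)²)(nΣy²−(Σy)²)]
  nΣx²−(Σx)² = 10·1244 − 10816 = 1624;  nΣy²−(Σy)² = 10·4370 − 42436 = 1264
  √(1624·1264) = √2052736 = 1432.7372
r = 1226 / 1432.7372 = 0.8557

0.8557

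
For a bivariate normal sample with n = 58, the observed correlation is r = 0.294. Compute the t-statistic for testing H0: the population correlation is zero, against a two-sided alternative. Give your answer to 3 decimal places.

2.302

t = r·√(n−2) / √(1−r²) with r = 0.294, n = 58
  = 0.294·√56 / √(1 − 0.086436)
  = 0.294·7.483315 / 0.955805
  = 2.200095 / 0.955805 = 2.302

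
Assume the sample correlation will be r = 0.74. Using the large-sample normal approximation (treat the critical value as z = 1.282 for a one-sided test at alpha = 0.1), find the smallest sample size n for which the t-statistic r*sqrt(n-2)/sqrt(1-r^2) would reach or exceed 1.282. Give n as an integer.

4

r√(n−2)/√(1−r²) ≥ 1.282  ⇔  n−2 ≥ (1.282)²·(1−r²)/r²
(1−r²)/r² = (1−0.5476)/0.5476 = 0.8262
n ≥ 2 + 1.643524·0.8262 = 2 + 1.3579 = 3.3579
⌈3.3579⌉ = 4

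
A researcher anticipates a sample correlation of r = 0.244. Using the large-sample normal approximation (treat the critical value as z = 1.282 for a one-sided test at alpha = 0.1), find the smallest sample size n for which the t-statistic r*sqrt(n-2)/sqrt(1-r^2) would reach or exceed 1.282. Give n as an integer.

Need r·√(n−2)/√(1−r²) ≥ 1.282
√(n−2) ≥ 1.282·√(1−0.059536) / 0.244 = 1.282·0.969775 / 0.244 = 5.0953
n−2 ≥ 25.9621  ⇒  n ≥ 27.9621
Smallest integer n = 28

28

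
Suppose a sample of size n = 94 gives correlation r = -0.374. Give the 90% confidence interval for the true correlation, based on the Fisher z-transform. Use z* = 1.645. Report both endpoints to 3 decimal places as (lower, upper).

(-0.512, -0.217)

z_r = atanh(-0.374) = -0.393066;  SE = 1/√(n−3) = 1/√91 = 0.104828
z-limits: -0.393066 ± 1.645·0.104828 = -0.393066 ± 0.172442 = [-0.565508, -0.220624]
ρ-limits: (tanh -0.565508, tanh -0.220624) = (-0.512, -0.217)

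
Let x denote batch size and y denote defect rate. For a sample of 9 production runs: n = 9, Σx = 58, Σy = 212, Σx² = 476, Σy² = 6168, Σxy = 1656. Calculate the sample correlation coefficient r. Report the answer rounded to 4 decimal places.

0.8364

Numerator: nΣxy − (Σx)(Σy) = 9·1656 − (58)(212) = 2608
Denominator: √[(nΣx²−(Σx)²)(nΣy²−(Σy)²)]
  nΣx²−(Σx)² = 9·476 − 3364 = 920;  nΣy²−(Σy)² = 9·6168 − 44944 = 10568
  √(920·10568) = √9722560 = 3118.1020
r = 2608 / 3118.1020 = 0.8364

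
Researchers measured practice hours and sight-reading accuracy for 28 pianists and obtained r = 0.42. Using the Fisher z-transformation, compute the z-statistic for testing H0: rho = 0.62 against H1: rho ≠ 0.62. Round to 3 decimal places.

-1.387

Fisher z: atanh(0.42) = 0.447692, atanh(0.62) = 0.725005
z = (z_r − z_0)·√(n−3) = (0.447692 − 0.725005)·√25 = -0.277313 · 5.000000 = -1.387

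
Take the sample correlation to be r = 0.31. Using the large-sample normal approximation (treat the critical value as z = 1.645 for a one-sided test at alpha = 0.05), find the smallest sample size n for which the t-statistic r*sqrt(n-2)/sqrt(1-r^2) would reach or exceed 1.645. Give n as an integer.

28

Need r·√(n−2)/√(1−r²) ≥ 1.645
√(n−2) ≥ 1.645·√(1−0.0961) / 0.31 = 1.645·0.950737 / 0.31 = 5.0450
n−2 ≥ 25.4520  ⇒  n ≥ 27.4520
Smallest integer n = 28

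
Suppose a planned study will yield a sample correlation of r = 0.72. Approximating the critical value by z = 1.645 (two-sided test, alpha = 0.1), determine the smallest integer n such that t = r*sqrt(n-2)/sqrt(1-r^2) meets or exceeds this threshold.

r√(n−2)/√(1−r²) ≥ 1.645  ⇔  n−2 ≥ (1.645)²·(1−r²)/r²
(1−r²)/r² = (1−0.5184)/0.5184 = 0.9290
n ≥ 2 + 2.706025·0.9290 = 2 + 2.5139 = 4.5139
⌈4.5139⌉ = 5

5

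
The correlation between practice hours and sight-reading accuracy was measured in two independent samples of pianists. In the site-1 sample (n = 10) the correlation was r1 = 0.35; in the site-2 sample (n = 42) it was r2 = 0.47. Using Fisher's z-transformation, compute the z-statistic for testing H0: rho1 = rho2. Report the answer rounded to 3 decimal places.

z1 = atanh(0.35) = 0.365444,  z2 = atanh(0.47) = 0.510070
SE = √(1/(n1−3) + 1/(n2−3)) = √(1/7 + 1/39) = √(0.1428571 + 0.0256410) = √0.1684981 = 0.410485
z = (z1 − z2)/SE = (0.365444 − 0.510070) / 0.410485 = -0.144626 / 0.410485 = -0.352

-0.352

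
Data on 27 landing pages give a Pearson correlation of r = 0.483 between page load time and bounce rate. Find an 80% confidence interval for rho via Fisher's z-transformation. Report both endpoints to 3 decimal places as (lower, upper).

Fisher z: z_r = atanh(r) = ½·ln((1+0.483)/(1−0.483)) = 0.526890
SE(z) = 1/√(n−3) = 1/√24 = 0.204124
80% ⇒ z* = 1.282; margin = 1.282·0.204124 = 0.261687
CI on z-scale: (0.265203, 0.788577)
Back-transform: tanh(0.265203) = 0.259156, tanh(0.788577) = 0.657602

(0.259, 0.658)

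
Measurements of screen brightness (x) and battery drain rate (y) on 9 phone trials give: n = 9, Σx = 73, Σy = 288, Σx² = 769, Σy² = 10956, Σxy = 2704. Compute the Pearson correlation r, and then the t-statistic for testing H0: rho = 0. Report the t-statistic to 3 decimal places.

Numerator: nΣxy − (Σx)(Σy) = 9·2704 − (73)(288) = 3312
Denominator: √[(nΣx²−(Σx)²)(nΣy²−(Σy)²)]
  nΣx²−(Σx)² = 9·769 − 5329 = 1592;  nΣy²−(Σy)² = 9·10956 − 82944 = 15660
  √(1592·15660) = √24930720 = 4993.0672
r = 3312 / 4993.0672 = 0.6633
t = r·√(n−2)/√(1−r²) = 0.6633·√7 / √(1−0.439967) = 1.754927 / 0.748354 = 2.345

2.345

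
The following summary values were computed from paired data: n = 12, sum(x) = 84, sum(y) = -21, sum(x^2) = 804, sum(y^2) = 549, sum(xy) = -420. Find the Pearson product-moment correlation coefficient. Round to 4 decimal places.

-0.8207

Numerator: nΣxy − (Σx)(Σy) = 12·(-420) − (84)(-21) = -3276
Denominator: √[(nΣx²−(Σx)²)(nΣy²−(Σy)²)]
  nΣx²−(Σx)² = 12·804 − 7056 = 2592;  nΣy²−(Σy)² = 12·549 − 441 = 6147
  √(2592·6147) = √15933024 = 3991.6192
r = -3276 / 3991.6192 = -0.8207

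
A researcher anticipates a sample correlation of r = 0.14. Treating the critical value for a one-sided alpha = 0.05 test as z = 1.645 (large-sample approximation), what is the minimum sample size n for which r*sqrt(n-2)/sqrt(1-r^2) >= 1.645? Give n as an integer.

Need r·√(n−2)/√(1−r²) ≥ 1.645
√(n−2) ≥ 1.645·√(1−0.0196) / 0.14 = 1.645·0.990152 / 0.14 = 11.6343
n−2 ≥ 135.3569  ⇒  n ≥ 137.3569
Smallest integer n = 138

138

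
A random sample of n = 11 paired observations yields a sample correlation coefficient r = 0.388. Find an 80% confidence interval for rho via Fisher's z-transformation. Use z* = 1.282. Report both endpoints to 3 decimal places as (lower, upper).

(-0.044, 0.698)

Fisher z: z_r = atanh(r) = ½·ln((1+0.388)/(1−0.388)) = 0.409443
SE(z) = 1/√(n−3) = 1/√8 = 0.353553
80% ⇒ z* = 1.282; margin = 1.282·0.353553 = 0.453255
CI on z-scale: (-0.043812, 0.862698)
Back-transform: tanh(-0.043812) = -0.043784, tanh(0.862698) = 0.697645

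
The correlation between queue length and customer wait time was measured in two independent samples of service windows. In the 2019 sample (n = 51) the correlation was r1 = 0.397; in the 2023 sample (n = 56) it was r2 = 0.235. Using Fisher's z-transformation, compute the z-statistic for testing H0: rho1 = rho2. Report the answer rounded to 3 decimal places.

0.906

Fisher z-transforms: z1 = atanh(0.397) = 0.420083, z2 = atanh(0.235) = 0.239475; difference d = 0.180608
Var(d) = 1/48 + 1/53 = 0.0208333 + 0.0188679 = 0.0397012
z = d/√Var(d) = 0.180608 / √0.0397012 = 0.180608 / 0.199252 = 0.906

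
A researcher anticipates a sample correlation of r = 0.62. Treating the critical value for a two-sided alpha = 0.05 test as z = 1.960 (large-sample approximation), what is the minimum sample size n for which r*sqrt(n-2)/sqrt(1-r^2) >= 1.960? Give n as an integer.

9

Need r·√(n−2)/√(1−r²) ≥ 1.960
√(n−2) ≥ 1.960·√(1−0.3844) / 0.62 = 1.960·0.784602 / 0.62 = 2.4804
n−2 ≥ 6.1524  ⇒  n ≥ 8.1524
Smallest integer n = 9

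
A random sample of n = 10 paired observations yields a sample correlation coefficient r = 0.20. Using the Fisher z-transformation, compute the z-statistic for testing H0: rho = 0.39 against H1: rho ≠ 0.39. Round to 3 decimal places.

z_r = atanh(0.20) = 0.202733,  z_0 = atanh(0.39) = 0.411800
SE = 1/√(n−3) = 1/√7 = 0.377964
z = (z_r − z_0)/SE = (0.202733 − 0.411800) / 0.377964 = -0.209067 / 0.377964 = -0.553

-0.553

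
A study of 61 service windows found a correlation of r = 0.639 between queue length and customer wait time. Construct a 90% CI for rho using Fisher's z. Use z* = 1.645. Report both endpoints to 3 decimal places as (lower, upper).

(0.493, 0.750)

z_r = atanh(0.639) = 0.756482;  SE = 1/√(n−3) = 1/√58 = 0.131306
z-limits: 0.756482 ± 1.645·0.131306 = 0.756482 ± 0.215998 = [0.540484, 0.972480]
ρ-limits: (tanh 0.540484, tanh 0.972480) = (0.493, 0.750)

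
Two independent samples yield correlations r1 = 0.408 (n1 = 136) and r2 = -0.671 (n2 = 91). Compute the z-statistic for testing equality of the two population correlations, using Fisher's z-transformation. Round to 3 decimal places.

z1 = atanh(0.408) = 0.433209,  z2 = atanh(-0.671) = -0.812560
SE = √(1/(n1−3) + 1/(n2−3)) = √(1/133 + 1/88) = √(0.0075188 + 0.0113636) = √0.0188824 = 0.137413
z = (z1 − z2)/SE = (0.433209 − (-0.812560)) / 0.137413 = 1.245769 / 0.137413 = 9.066

9.066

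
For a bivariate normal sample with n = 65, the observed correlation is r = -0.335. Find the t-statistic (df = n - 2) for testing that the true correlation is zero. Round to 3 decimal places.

t = r·√(n−2) / √(1−r²) with r = -0.335, n = 65
  = -0.335·√63 / √(1 − 0.112225)
  = -0.335·7.937254 / 0.942218
  = -2.658980 / 0.942218 = -2.822

-2.822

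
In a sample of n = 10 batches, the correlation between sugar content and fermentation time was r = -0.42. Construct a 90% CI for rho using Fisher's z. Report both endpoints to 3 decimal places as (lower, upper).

z_r = atanh(-0.42) = -0.447692;  SE = 1/√(n−3) = 1/√7 = 0.377964
z-limits: -0.447692 ± 1.645·0.377964 = -0.447692 ± 0.621751 = [-1.069443, 0.174059]
ρ-limits: (tanh -1.069443, tanh 0.174059) = (-0.789, 0.172)

(-0.789, 0.172)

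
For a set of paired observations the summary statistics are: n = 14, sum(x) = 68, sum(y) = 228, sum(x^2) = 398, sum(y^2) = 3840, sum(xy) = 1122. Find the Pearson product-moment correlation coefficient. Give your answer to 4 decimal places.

S_xy = nΣxy − ΣxΣy = 14·1122 − 68·228 = 15708 − 15504 = 204
S_xx = nΣx² − (Σx)² = 14·398 − 68² = 5572 − 4624 = 948
S_yy = nΣy² − (Σy)² = 14·3840 − 228² = 53760 − 51984 = 1776
r = S_xy / √(S_xx·S_yy) = 204 / √(948·1776) = 204 / √1683648 = 204 / 1297.5546 = 0.1572

0.1572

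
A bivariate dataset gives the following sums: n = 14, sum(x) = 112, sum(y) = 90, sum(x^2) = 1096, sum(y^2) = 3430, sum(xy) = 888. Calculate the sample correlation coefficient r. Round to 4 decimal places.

0.2225

Numerator: nΣxy − (Σx)(Σy) = 14·888 − (112)(90) = 2352
Denominator: √[(nΣx²−(Σx)²)(nΣy²−(Σy)²)]
  nΣx²−(Σx)² = 14·1096 − 12544 = 2800;  nΣy²−(Σy)² = 14·3430 − 8100 = 39920
  √(2800·39920) = √111776000 = 10572.4169
r = 2352 / 10572.4169 = 0.2225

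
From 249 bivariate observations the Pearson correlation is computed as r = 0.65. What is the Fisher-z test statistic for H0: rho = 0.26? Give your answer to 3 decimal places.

z_r = atanh(0.65) = 0.775299,  z_0 = atanh(0.26) = 0.266108
SE = 1/√(n−3) = 1/√246 = 0.063758
z = (z_r − z_0)/SE = (0.775299 − 0.266108) / 0.063758 = 0.509191 / 0.063758 = 7.986

7.986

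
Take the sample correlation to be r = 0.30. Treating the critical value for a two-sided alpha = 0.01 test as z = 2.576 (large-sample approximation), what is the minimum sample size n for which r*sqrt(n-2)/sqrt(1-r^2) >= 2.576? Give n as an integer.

70

r√(n−2)/√(1−r²) ≥ 2.576  ⇔  n−2 ≥ (2.576)²·(1−r²)/r²
(1−r²)/r² = (1−0.0900)/0.0900 = 10.1111
n ≥ 2 + 6.635776·10.1111 = 2 + 67.0950 = 69.0950
⌈69.0950⌉ = 70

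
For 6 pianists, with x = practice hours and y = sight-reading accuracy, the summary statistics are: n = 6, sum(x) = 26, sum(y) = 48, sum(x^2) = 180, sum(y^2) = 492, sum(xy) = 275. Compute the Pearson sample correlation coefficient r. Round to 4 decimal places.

0.7857

S_xy = nΣxy − ΣxΣy = 6·275 − 26·48 = 1650 − 1248 = 402
S_xx = nΣx² − (Σx)² = 6·180 − 26² = 1080 − 676 = 404
S_yy = nΣy² − (Σy)² = 6·492 − 48² = 2952 − 2304 = 648
r = S_xy / √(S_xx·S_yy) = 402 / √(404·648) = 402 / √261792 = 402 / 511.6561 = 0.7857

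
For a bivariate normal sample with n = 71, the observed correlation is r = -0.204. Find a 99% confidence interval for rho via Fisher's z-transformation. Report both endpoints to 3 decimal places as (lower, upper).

(-0.477, 0.105)

z_r = atanh(-0.204) = -0.206903;  SE = 1/√(n−3) = 1/√68 = 0.121268
z-limits: -0.206903 ± 2.576·0.121268 = -0.206903 ± 0.312386 = [-0.519289, 0.105483]
ρ-limits: (tanh -0.519289, tanh 0.105483) = (-0.477, 0.105)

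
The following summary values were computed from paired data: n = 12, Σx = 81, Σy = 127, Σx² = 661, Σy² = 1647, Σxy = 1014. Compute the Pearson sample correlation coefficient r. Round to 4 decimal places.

Numerator: nΣxy − (Σx)(Σy) = 12·1014 − (81)(127) = 1881
Denominator: √[(nΣx²−(Σx)²)(nΣy²−(Σy)²)]
  nΣx²−(Σx)² = 12·661 − 6561 = 1371;  nΣy²−(Σy)² = 12·1647 − 16129 = 3635
  √(1371·3635) = √4983585 = 2232.3945
r = 1881 / 2232.3945 = 0.8426

0.8426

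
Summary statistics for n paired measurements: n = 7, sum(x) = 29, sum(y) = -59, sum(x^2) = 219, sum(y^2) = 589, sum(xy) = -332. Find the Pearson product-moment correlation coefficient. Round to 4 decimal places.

-0.9197

S_xy = nΣxy − ΣxΣy = 7·(-332) − 29·(-59) = -2324 − (-1711) = -613
S_xx = nΣx² − (Σx)² = 7·219 − 29² = 1533 − 841 = 692
S_yy = nΣy² − (Σy)² = 7·589 − (-59)² = 4123 − 3481 = 642
r = S_xy / √(S_xx·S_yy) = -613 / √(692·642) = -613 / √444264 = -613 / 666.5313 = -0.9197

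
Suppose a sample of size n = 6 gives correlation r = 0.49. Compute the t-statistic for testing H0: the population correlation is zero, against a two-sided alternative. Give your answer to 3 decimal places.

1 − r² = 1 − 0.2401 = 0.7599;  √(1−r²) = 0.871722
√(n−2) = √4 = 2.000000
t = r·√(n−2)/√(1−r²) = 0.49 · 2.000000 / 0.871722 = 1.124

1.124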